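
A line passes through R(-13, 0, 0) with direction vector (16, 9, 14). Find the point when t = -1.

P(t) = R + t·d
  = (-13 + 16·(-1), 0 + 9·(-1), 0 + 14·(-1))
  = (-13 - 16, 0 - 9, 0 - 14)
  = (-29, -9, -14)

(-29, -9, -14)


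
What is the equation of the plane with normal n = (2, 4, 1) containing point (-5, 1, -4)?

The plane through P with normal n = (a, b, c) satisfies n·(r - P) = 0,
i.e. ax + by + cz = a·x₀ + b·y₀ + c·z₀.
d = 2·(-5) + 4·1 + 1·(-4)
  = -10 + 4 - 4
  = -10
Equation: 2x + 4y + z = -10

2x + 4y + z = -10


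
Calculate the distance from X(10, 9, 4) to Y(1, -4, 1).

d = √[(x₂-x₁)² + (y₂-y₁)² + (z₂-z₁)²]
  = √[(-9)² + (-13)² + (-3)²]
  = √[81 + 169 + 9]
  = √259
  ≈ 16.09

16.09


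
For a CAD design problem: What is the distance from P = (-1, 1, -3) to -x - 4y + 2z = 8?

distance = |a·x₀ + b·y₀ + c·z₀ - d| / √(a² + b² + c²)
  = |(-1)·(-1) + (-4)·1 + 2·(-3) - 8| / √((-1)² + (-4)² + 2²)
  = |1 - 4 - 6 - 8| / √(1 + 16 + 4)
  = |-17| / √21
  = 17 / 4.583
  ≈ 3.71

3.71


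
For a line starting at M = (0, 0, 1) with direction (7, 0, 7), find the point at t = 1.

P(t) = M + t·d
  = (0 + 7·1, 0 + 0·1, 1 + 7·1)
  = (0 + 7, 0 + 0, 1 + 7)
  = (7, 0, 8)

(7, 0, 8)


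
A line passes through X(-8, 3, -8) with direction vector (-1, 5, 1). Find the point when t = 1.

P(t) = X + t·d
  = (-8 + (-1)·1, 3 + 5·1, -8 + 1·1)
  = (-8 - 1, 3 + 5, -8 + 1)
  = (-9, 8, -7)

(-9, 8, -7)


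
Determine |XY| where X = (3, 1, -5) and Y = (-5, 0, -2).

d = √[(x₂-x₁)² + (y₂-y₁)² + (z₂-z₁)²]
  = √[(-8)² + (-1)² + 3²]
  = √[64 + 1 + 9]
  = √74
  ≈ 8.602

8.602


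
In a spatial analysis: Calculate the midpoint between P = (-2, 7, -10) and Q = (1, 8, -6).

M = ((x₁+x₂)/2, (y₁+y₂)/2, (z₁+z₂)/2)
  = ((-2 + 1)/2, (7 + 8)/2, (-10 - 6)/2)
  = (-1/2, 15/2, -16/2)
  = (-0.5, 7.5, -8)

(-0.5, 7.5, -8)


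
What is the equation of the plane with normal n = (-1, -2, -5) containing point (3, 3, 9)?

The plane through P with normal n = (a, b, c) satisfies n·(r - P) = 0,
i.e. ax + by + cz = a·x₀ + b·y₀ + c·z₀.
d = (-1)·3 + (-2)·3 + (-5)·9
  = -3 - 6 - 45
  = -54
Equation: -x - 2y - 5z = -54

-x - 2y - 5z = -54


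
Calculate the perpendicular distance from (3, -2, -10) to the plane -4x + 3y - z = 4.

distance = |a·x₀ + b·y₀ + c·z₀ - d| / √(a² + b² + c²)
  = |(-4)·3 + 3·(-2) + (-1)·(-10) - 4| / √((-4)² + 3² + (-1)²)
  = |-12 - 6 + 10 - 4| / √(16 + 9 + 1)
  = |-12| / √26
  = 12 / 5.099
  ≈ 2.353

2.353


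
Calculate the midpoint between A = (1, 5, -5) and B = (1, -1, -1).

M = ((x₁+x₂)/2, (y₁+y₂)/2, (z₁+z₂)/2)
  = ((1 + 1)/2, (5 - 1)/2, (-5 - 1)/2)
  = (2/2, 4/2, -6/2)
  = (1, 2, -3)

(1, 2, -3)


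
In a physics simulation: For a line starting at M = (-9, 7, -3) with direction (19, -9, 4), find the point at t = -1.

P(t) = M + t·d
  = (-9 + 19·(-1), 7 + (-9)·(-1), -3 + 4·(-1))
  = (-9 - 19, 7 + 9, -3 - 4)
  = (-28, 16, -7)

(-28, 16, -7)


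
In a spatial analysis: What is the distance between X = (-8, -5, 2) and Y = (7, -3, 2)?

d = √[(x₂-x₁)² + (y₂-y₁)² + (z₂-z₁)²]
  = √[15² + 2² + 0²]
  = √[225 + 4 + 0]
  = √229
  ≈ 15.13

15.13


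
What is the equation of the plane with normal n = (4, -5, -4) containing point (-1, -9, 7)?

The plane through P with normal n = (a, b, c) satisfies n·(r - P) = 0,
i.e. ax + by + cz = a·x₀ + b·y₀ + c·z₀.
d = 4·(-1) + (-5)·(-9) + (-4)·7
  = -4 + 45 - 28
  = 13
Equation: 4x - 5y - 4z = 13

4x - 5y - 4z = 13


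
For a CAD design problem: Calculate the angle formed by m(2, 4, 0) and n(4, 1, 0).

m·n = 2·4 + 4·1 + 0·0 = 8 + 4 + 0 = 12
|m| = √(2² + 4² + 0²) = √20 ≈ 4.472
|n| = √(4² + 1² + 0²) = √17 ≈ 4.123
cos θ = (m·n)/(|m||n|) = 12/(4.472·4.123) ≈ 0.6508
θ = arccos(0.6508) ≈ 49.4°

49.4°


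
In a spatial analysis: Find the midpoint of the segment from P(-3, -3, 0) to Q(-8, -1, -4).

M = ((x₁+x₂)/2, (y₁+y₂)/2, (z₁+z₂)/2)
  = ((-3 - 8)/2, (-3 - 1)/2, (0 - 4)/2)
  = (-11/2, -4/2, -4/2)
  = (-5.5, -2, -2)

(-5.5, -2, -2)


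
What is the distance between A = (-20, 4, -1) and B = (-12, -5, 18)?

d = √[(x₂-x₁)² + (y₂-y₁)² + (z₂-z₁)²]
  = √[8² + (-9)² + 19²]
  = √[64 + 81 + 361]
  = √506
  ≈ 22.49

22.49


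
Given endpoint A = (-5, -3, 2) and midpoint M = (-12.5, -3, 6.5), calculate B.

B = 2M - A
  = (2·(-12.5) - (-5), 2·(-3) - (-3), 2·6.5 - 2)
  = (-25 + 5, -6 + 3, 13 - 2)
  = (-20, -3, 11)

(-20, -3, 11)


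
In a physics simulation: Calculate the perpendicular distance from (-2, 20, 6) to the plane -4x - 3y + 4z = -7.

distance = |a·x₀ + b·y₀ + c·z₀ - d| / √(a² + b² + c²)
  = |(-4)·(-2) + (-3)·20 + 4·6 - (-7)| / √((-4)² + (-3)² + 4²)
  = |8 - 60 + 24 + 7| / √(16 + 9 + 16)
  = |-21| / √41
  = 21 / 6.403
  ≈ 3.28

3.28


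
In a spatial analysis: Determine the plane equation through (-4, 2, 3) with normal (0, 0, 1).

The plane through P with normal n = (a, b, c) satisfies n·(r - P) = 0,
i.e. ax + by + cz = a·x₀ + b·y₀ + c·z₀.
d = 0·(-4) + 0·2 + 1·3
  = 0 + 0 + 3
  = 3
Equation: z = 3

z = 3


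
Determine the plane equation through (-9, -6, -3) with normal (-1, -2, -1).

The plane through P with normal n = (a, b, c) satisfies n·(r - P) = 0,
i.e. ax + by + cz = a·x₀ + b·y₀ + c·z₀.
d = (-1)·(-9) + (-2)·(-6) + (-1)·(-3)
  = 9 + 12 + 3
  = 24
Equation: -x - 2y - z = 24

-x - 2y - z = 24


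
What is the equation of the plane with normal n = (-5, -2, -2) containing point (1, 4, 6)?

The plane through P with normal n = (a, b, c) satisfies n·(r - P) = 0,
i.e. ax + by + cz = a·x₀ + b·y₀ + c·z₀.
d = (-5)·1 + (-2)·4 + (-2)·6
  = -5 - 8 - 12
  = -25
Equation: -5x - 2y - 2z = -25

-5x - 2y - 2z = -25


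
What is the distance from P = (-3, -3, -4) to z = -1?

distance = |a·x₀ + b·y₀ + c·z₀ - d| / √(a² + b² + c²)
  = |0·(-3) + 0·(-3) + 1·(-4) - (-1)| / √(0² + 0² + 1²)
  = |0 + 0 - 4 + 1| / √(0 + 0 + 1)
  = |-3| / √1
  = 3 / 1
  ≈ 3

3


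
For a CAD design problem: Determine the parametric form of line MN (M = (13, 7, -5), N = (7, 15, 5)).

Direction vector d = N - M = (7 - 13, 15 - 7, 5 + 5) = (-6, 8, 10)
Parametric form r = M + t·d:
x = 13 - 6t, y = 7 + 8t, z = -5 + 10t

x = 13 - 6t, y = 7 + 8t, z = -5 + 10t


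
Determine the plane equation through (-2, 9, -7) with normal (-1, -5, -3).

The plane through P with normal n = (a, b, c) satisfies n·(r - P) = 0,
i.e. ax + by + cz = a·x₀ + b·y₀ + c·z₀.
d = (-1)·(-2) + (-5)·9 + (-3)·(-7)
  = 2 - 45 + 21
  = -22
Equation: -x - 5y - 3z = -22

-x - 5y - 3z = -22


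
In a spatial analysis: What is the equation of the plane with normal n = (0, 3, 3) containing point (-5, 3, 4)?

The plane through P with normal n = (a, b, c) satisfies n·(r - P) = 0,
i.e. ax + by + cz = a·x₀ + b·y₀ + c·z₀.
d = 0·(-5) + 3·3 + 3·4
  = 0 + 9 + 12
  = 21
Equation: 3y + 3z = 21

3y + 3z = 21


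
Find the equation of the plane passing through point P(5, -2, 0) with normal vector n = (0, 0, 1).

The plane through P with normal n = (a, b, c) satisfies n·(r - P) = 0,
i.e. ax + by + cz = a·x₀ + b·y₀ + c·z₀.
d = 0·5 + 0·(-2) + 1·0
  = 0 + 0 + 0
  = 0
Equation: z = 0

z = 0


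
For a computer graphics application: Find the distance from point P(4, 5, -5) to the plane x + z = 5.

distance = |a·x₀ + b·y₀ + c·z₀ - d| / √(a² + b² + c²)
  = |1·4 + 0·5 + 1·(-5) - 5| / √(1² + 0² + 1²)
  = |4 + 0 - 5 - 5| / √(1 + 0 + 1)
  = |-6| / √2
  = 6 / 1.414
  ≈ 4.243

4.243


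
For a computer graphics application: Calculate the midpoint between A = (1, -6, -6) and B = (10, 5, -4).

M = ((x₁+x₂)/2, (y₁+y₂)/2, (z₁+z₂)/2)
  = ((1 + 10)/2, (-6 + 5)/2, (-6 - 4)/2)
  = (11/2, -1/2, -10/2)
  = (5.5, -0.5, -5)

(5.5, -0.5, -5)


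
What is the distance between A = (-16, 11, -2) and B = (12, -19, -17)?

d = √[(x₂-x₁)² + (y₂-y₁)² + (z₂-z₁)²]
  = √[28² + (-30)² + (-15)²]
  = √[784 + 900 + 225]
  = √1909
  ≈ 43.69

43.69


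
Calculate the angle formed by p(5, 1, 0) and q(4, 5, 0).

p·q = 5·4 + 1·5 + 0·0 = 20 + 5 + 0 = 25
|p| = √(5² + 1² + 0²) = √26 ≈ 5.099
|q| = √(4² + 5² + 0²) = √41 ≈ 6.403
cos θ = (p·q)/(|p||q|) = 25/(5.099·6.403) ≈ 0.7657
θ = arccos(0.7657) ≈ 40.03°

40.03°


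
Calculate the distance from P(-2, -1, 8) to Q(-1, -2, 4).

d = √[(x₂-x₁)² + (y₂-y₁)² + (z₂-z₁)²]
  = √[1² + (-1)² + (-4)²]
  = √[1 + 1 + 16]
  = √18
  ≈ 4.243

4.243


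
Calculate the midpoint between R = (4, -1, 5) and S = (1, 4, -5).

M = ((x₁+x₂)/2, (y₁+y₂)/2, (z₁+z₂)/2)
  = ((4 + 1)/2, (-1 + 4)/2, (5 - 5)/2)
  = (5/2, 3/2, 0/2)
  = (2.5, 1.5, 0)

(2.5, 1.5, 0)


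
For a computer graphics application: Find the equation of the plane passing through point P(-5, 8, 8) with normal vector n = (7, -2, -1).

The plane through P with normal n = (a, b, c) satisfies n·(r - P) = 0,
i.e. ax + by + cz = a·x₀ + b·y₀ + c·z₀.
d = 7·(-5) + (-2)·8 + (-1)·8
  = -35 - 16 - 8
  = -59
Equation: 7x - 2y - z = -59

7x - 2y - z = -59


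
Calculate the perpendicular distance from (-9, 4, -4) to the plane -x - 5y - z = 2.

distance = |a·x₀ + b·y₀ + c·z₀ - d| / √(a² + b² + c²)
  = |(-1)·(-9) + (-5)·4 + (-1)·(-4) - 2| / √((-1)² + (-5)² + (-1)²)
  = |9 - 20 + 4 - 2| / √(1 + 25 + 1)
  = |-9| / √27
  = 9 / 5.196
  ≈ 1.732

1.732


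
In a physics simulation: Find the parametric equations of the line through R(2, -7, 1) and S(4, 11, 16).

Direction vector d = S - R = (4 - 2, 11 + 7, 16 - 1) = (2, 18, 15)
Parametric form r = R + t·d:
x = 2 + 2t, y = -7 + 18t, z = 1 + 15t

x = 2 + 2t, y = -7 + 18t, z = 1 + 15t


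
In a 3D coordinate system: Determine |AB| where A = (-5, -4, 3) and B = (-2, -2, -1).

d = √[(x₂-x₁)² + (y₂-y₁)² + (z₂-z₁)²]
  = √[3² + 2² + (-4)²]
  = √[9 + 4 + 16]
  = √29
  ≈ 5.385

5.385


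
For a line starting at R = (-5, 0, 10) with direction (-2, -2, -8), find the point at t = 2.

P(t) = R + t·d
  = (-5 + (-2)·2, 0 + (-2)·2, 10 + (-8)·2)
  = (-5 - 4, 0 - 4, 10 - 16)
  = (-9, -4, -6)

(-9, -4, -6)


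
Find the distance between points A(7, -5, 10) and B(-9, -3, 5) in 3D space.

d = √[(x₂-x₁)² + (y₂-y₁)² + (z₂-z₁)²]
  = √[(-16)² + 2² + (-5)²]
  = √[256 + 4 + 25]
  = √285
  ≈ 16.88

16.88


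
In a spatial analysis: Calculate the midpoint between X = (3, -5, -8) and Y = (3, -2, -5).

M = ((x₁+x₂)/2, (y₁+y₂)/2, (z₁+z₂)/2)
  = ((3 + 3)/2, (-5 - 2)/2, (-8 - 5)/2)
  = (6/2, -7/2, -13/2)
  = (3, -3.5, -6.5)

(3, -3.5, -6.5)


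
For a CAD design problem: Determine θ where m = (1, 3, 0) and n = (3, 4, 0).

m·n = 1·3 + 3·4 + 0·0 = 3 + 12 + 0 = 15
|m| = √(1² + 3² + 0²) = √10 ≈ 3.162
|n| = √(3² + 4² + 0²) = √25 ≈ 5
cos θ = (m·n)/(|m||n|) = 15/(3.162·5) ≈ 0.9487
θ = arccos(0.9487) ≈ 18.43°

18.43°


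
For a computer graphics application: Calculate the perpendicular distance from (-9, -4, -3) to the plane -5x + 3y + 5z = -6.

distance = |a·x₀ + b·y₀ + c·z₀ - d| / √(a² + b² + c²)
  = |(-5)·(-9) + 3·(-4) + 5·(-3) - (-6)| / √((-5)² + 3² + 5²)
  = |45 - 12 - 15 + 6| / √(25 + 9 + 25)
  = |24| / √59
  = 24 / 7.681
  ≈ 3.125

3.125


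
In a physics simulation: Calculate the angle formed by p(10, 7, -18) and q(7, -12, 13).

p·q = 10·7 + 7·(-12) + (-18)·13 = 70 - 84 - 234 = -248
|p| = √(10² + 7² + (-18)²) = √473 ≈ 21.75
|q| = √(7² + (-12)² + 13²) = √362 ≈ 19.03
cos θ = (p·q)/(|p||q|) = -248/(21.75·19.03) ≈ -0.5993
θ = arccos(-0.5993) ≈ 126.8°

126.8°


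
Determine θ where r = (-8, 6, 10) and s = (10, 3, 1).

r·s = (-8)·10 + 6·3 + 10·1 = -80 + 18 + 10 = -52
|r| = √((-8)² + 6² + 10²) = √200 ≈ 14.14
|s| = √(10² + 3² + 1²) = √110 ≈ 10.49
cos θ = (r·s)/(|r||s|) = -52/(14.14·10.49) ≈ -0.3506
θ = arccos(-0.3506) ≈ 110.5°

110.5°


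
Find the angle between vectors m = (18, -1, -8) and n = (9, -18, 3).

m·n = 18·9 + (-1)·(-18) + (-8)·3 = 162 + 18 - 24 = 156
|m| = √(18² + (-1)² + (-8)²) = √389 ≈ 19.72
|n| = √(9² + (-18)² + 3²) = √414 ≈ 20.35
cos θ = (m·n)/(|m||n|) = 156/(19.72·20.35) ≈ 0.3887
θ = arccos(0.3887) ≈ 67.12°

67.12°


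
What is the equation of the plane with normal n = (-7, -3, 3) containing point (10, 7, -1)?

The plane through P with normal n = (a, b, c) satisfies n·(r - P) = 0,
i.e. ax + by + cz = a·x₀ + b·y₀ + c·z₀.
d = (-7)·10 + (-3)·7 + 3·(-1)
  = -70 - 21 - 3
  = -94
Equation: -7x - 3y + 3z = -94

-7x - 3y + 3z = -94


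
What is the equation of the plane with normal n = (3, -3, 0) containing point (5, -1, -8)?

The plane through P with normal n = (a, b, c) satisfies n·(r - P) = 0,
i.e. ax + by + cz = a·x₀ + b·y₀ + c·z₀.
d = 3·5 + (-3)·(-1) + 0·(-8)
  = 15 + 3 + 0
  = 18
Equation: 3x - 3y = 18

3x - 3y = 18


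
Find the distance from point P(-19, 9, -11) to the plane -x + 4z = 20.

distance = |a·x₀ + b·y₀ + c·z₀ - d| / √(a² + b² + c²)
  = |(-1)·(-19) + 0·9 + 4·(-11) - 20| / √((-1)² + 0² + 4²)
  = |19 + 0 - 44 - 20| / √(1 + 0 + 16)
  = |-45| / √17
  = 45 / 4.123
  ≈ 10.91

10.91


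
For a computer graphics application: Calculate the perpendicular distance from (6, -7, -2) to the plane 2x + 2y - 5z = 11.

distance = |a·x₀ + b·y₀ + c·z₀ - d| / √(a² + b² + c²)
  = |2·6 + 2·(-7) + (-5)·(-2) - 11| / √(2² + 2² + (-5)²)
  = |12 - 14 + 10 - 11| / √(4 + 4 + 25)
  = |-3| / √33
  = 3 / 5.745
  ≈ 0.5222

0.5222


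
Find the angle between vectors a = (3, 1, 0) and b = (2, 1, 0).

a·b = 3·2 + 1·1 + 0·0 = 6 + 1 + 0 = 7
|a| = √(3² + 1² + 0²) = √10 ≈ 3.162
|b| = √(2² + 1² + 0²) = √5 ≈ 2.236
cos θ = (a·b)/(|a||b|) = 7/(3.162·2.236) ≈ 0.9899
θ = arccos(0.9899) ≈ 8.13°

8.13°


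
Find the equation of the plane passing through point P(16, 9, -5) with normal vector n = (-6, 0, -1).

The plane through P with normal n = (a, b, c) satisfies n·(r - P) = 0,
i.e. ax + by + cz = a·x₀ + b·y₀ + c·z₀.
d = (-6)·16 + 0·9 + (-1)·(-5)
  = -96 + 0 + 5
  = -91
Equation: -6x - z = -91

-6x - z = -91


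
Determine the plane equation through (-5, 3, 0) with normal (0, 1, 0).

The plane through P with normal n = (a, b, c) satisfies n·(r - P) = 0,
i.e. ax + by + cz = a·x₀ + b·y₀ + c·z₀.
d = 0·(-5) + 1·3 + 0·0
  = 0 + 3 + 0
  = 3
Equation: y = 3

y = 3


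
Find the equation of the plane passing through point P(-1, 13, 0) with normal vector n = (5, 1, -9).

The plane through P with normal n = (a, b, c) satisfies n·(r - P) = 0,
i.e. ax + by + cz = a·x₀ + b·y₀ + c·z₀.
d = 5·(-1) + 1·13 + (-9)·0
  = -5 + 13 + 0
  = 8
Equation: 5x + y - 9z = 8

5x + y - 9z = 8


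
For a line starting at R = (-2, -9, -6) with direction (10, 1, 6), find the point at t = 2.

P(t) = R + t·d
  = (-2 + 10·2, -9 + 1·2, -6 + 6·2)
  = (-2 + 20, -9 + 2, -6 + 12)
  = (18, -7, 6)

(18, -7, 6)


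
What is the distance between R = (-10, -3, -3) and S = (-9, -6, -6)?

d = √[(x₂-x₁)² + (y₂-y₁)² + (z₂-z₁)²]
  = √[1² + (-3)² + (-3)²]
  = √[1 + 9 + 9]
  = √19
  ≈ 4.359

4.359


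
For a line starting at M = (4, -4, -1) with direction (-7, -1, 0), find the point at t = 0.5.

P(t) = M + t·d
  = (4 + (-7)·0.5, -4 + (-1)·0.5, -1 + 0·0.5)
  = (4 - 3.5, -4 - 0.5, -1 + 0)
  = (0.5, -4.5, -1)

(0.5, -4.5, -1)


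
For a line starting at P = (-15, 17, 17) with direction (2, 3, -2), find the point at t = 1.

P(t) = P + t·d
  = (-15 + 2·1, 17 + 3·1, 17 + (-2)·1)
  = (-15 + 2, 17 + 3, 17 - 2)
  = (-13, 20, 15)

(-13, 20, 15)


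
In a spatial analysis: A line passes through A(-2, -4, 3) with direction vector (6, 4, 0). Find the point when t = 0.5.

P(t) = A + t·d
  = (-2 + 6·0.5, -4 + 4·0.5, 3 + 0·0.5)
  = (-2 + 3, -4 + 2, 3 + 0)
  = (1, -2, 3)

(1, -2, 3)


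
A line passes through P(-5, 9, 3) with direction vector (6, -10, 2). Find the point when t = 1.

P(t) = P + t·d
  = (-5 + 6·1, 9 + (-10)·1, 3 + 2·1)
  = (-5 + 6, 9 - 10, 3 + 2)
  = (1, -1, 5)

(1, -1, 5)


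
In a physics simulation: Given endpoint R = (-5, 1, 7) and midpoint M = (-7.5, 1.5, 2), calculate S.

S = 2M - R
  = (2·(-7.5) - (-5), 2·1.5 - 1, 2·2 - 7)
  = (-15 + 5, 3 - 1, 4 - 7)
  = (-10, 2, -3)

(-10, 2, -3)


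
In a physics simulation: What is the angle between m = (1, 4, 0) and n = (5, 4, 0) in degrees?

m·n = 1·5 + 4·4 + 0·0 = 5 + 16 + 0 = 21
|m| = √(1² + 4² + 0²) = √17 ≈ 4.123
|n| = √(5² + 4² + 0²) = √41 ≈ 6.403
cos θ = (m·n)/(|m||n|) = 21/(4.123·6.403) ≈ 0.7954
θ = arccos(0.7954) ≈ 37.3°

37.3°


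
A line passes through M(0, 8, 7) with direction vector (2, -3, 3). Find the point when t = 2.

P(t) = M + t·d
  = (0 + 2·2, 8 + (-3)·2, 7 + 3·2)
  = (0 + 4, 8 - 6, 7 + 6)
  = (4, 2, 13)

(4, 2, 13)


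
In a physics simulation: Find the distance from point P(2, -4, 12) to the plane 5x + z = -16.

distance = |a·x₀ + b·y₀ + c·z₀ - d| / √(a² + b² + c²)
  = |5·2 + 0·(-4) + 1·12 - (-16)| / √(5² + 0² + 1²)
  = |10 + 0 + 12 + 16| / √(25 + 0 + 1)
  = |38| / √26
  = 38 / 5.099
  ≈ 7.452

7.452


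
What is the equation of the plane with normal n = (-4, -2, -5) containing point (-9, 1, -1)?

The plane through P with normal n = (a, b, c) satisfies n·(r - P) = 0,
i.e. ax + by + cz = a·x₀ + b·y₀ + c·z₀.
d = (-4)·(-9) + (-2)·1 + (-5)·(-1)
  = 36 - 2 + 5
  = 39
Equation: -4x - 2y - 5z = 39

-4x - 2y - 5z = 39


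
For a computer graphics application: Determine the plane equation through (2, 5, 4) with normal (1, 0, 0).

The plane through P with normal n = (a, b, c) satisfies n·(r - P) = 0,
i.e. ax + by + cz = a·x₀ + b·y₀ + c·z₀.
d = 1·2 + 0·5 + 0·4
  = 2 + 0 + 0
  = 2
Equation: x = 2

x = 2


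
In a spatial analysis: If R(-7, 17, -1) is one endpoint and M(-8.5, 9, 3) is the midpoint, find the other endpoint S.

S = 2M - R
  = (2·(-8.5) - (-7), 2·9 - 17, 2·3 - (-1))
  = (-17 + 7, 18 - 17, 6 + 1)
  = (-10, 1, 7)

(-10, 1, 7)


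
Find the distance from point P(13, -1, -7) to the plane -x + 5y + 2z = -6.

distance = |a·x₀ + b·y₀ + c·z₀ - d| / √(a² + b² + c²)
  = |(-1)·13 + 5·(-1) + 2·(-7) - (-6)| / √((-1)² + 5² + 2²)
  = |-13 - 5 - 14 + 6| / √(1 + 25 + 4)
  = |-26| / √30
  = 26 / 5.477
  ≈ 4.747

4.747


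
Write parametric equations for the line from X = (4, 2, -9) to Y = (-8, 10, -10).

Direction vector d = Y - X = (-8 - 4, 10 - 2, -10 + 9) = (-12, 8, -1)
Parametric form r = X + t·d:
x = 4 - 12t, y = 2 + 8t, z = -9 - t

x = 4 - 12t, y = 2 + 8t, z = -9 - t


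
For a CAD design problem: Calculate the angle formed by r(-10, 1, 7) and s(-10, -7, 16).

r·s = (-10)·(-10) + 1·(-7) + 7·16 = 100 - 7 + 112 = 205
|r| = √((-10)² + 1² + 7²) = √150 ≈ 12.25
|s| = √((-10)² + (-7)² + 16²) = √405 ≈ 20.12
cos θ = (r·s)/(|r||s|) = 205/(12.25·20.12) ≈ 0.8317
θ = arccos(0.8317) ≈ 33.72°

33.72°


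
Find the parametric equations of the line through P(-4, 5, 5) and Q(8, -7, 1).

Direction vector d = Q - P = (8 + 4, -7 - 5, 1 - 5) = (12, -12, -4)
Parametric form r = P + t·d:
x = -4 + 12t, y = 5 - 12t, z = 5 - 4t

x = -4 + 12t, y = 5 - 12t, z = 5 - 4t


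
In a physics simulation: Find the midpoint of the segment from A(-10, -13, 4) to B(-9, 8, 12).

M = ((x₁+x₂)/2, (y₁+y₂)/2, (z₁+z₂)/2)
  = ((-10 - 9)/2, (-13 + 8)/2, (4 + 12)/2)
  = (-19/2, -5/2, 16/2)
  = (-9.5, -2.5, 8)

(-9.5, -2.5, 8)


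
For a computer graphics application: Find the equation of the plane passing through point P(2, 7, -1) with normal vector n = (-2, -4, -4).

The plane through P with normal n = (a, b, c) satisfies n·(r - P) = 0,
i.e. ax + by + cz = a·x₀ + b·y₀ + c·z₀.
d = (-2)·2 + (-4)·7 + (-4)·(-1)
  = -4 - 28 + 4
  = -28
Equation: -2x - 4y - 4z = -28

-2x - 4y - 4z = -28


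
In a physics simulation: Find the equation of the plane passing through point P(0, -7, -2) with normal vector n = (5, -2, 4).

The plane through P with normal n = (a, b, c) satisfies n·(r - P) = 0,
i.e. ax + by + cz = a·x₀ + b·y₀ + c·z₀.
d = 5·0 + (-2)·(-7) + 4·(-2)
  = 0 + 14 - 8
  = 6
Equation: 5x - 2y + 4z = 6

5x - 2y + 4z = 6


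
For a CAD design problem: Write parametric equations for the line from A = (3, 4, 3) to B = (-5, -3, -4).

Direction vector d = B - A = (-5 - 3, -3 - 4, -4 - 3) = (-8, -7, -7)
Parametric form r = A + t·d:
x = 3 - 8t, y = 4 - 7t, z = 3 - 7t

x = 3 - 8t, y = 4 - 7t, z = 3 - 7t


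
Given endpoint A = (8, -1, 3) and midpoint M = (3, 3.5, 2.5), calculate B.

B = 2M - A
  = (2·3 - 8, 2·3.5 - (-1), 2·2.5 - 3)
  = (6 - 8, 7 + 1, 5 - 3)
  = (-2, 8, 2)

(-2, 8, 2)


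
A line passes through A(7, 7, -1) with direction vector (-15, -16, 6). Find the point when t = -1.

P(t) = A + t·d
  = (7 + (-15)·(-1), 7 + (-16)·(-1), -1 + 6·(-1))
  = (7 + 15, 7 + 16, -1 - 6)
  = (22, 23, -7)

(22, 23, -7)


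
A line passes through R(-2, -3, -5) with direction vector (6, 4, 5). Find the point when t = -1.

P(t) = R + t·d
  = (-2 + 6·(-1), -3 + 4·(-1), -5 + 5·(-1))
  = (-2 - 6, -3 - 4, -5 - 5)
  = (-8, -7, -10)

(-8, -7, -10)


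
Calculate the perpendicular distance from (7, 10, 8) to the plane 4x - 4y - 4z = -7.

distance = |a·x₀ + b·y₀ + c·z₀ - d| / √(a² + b² + c²)
  = |4·7 + (-4)·10 + (-4)·8 - (-7)| / √(4² + (-4)² + (-4)²)
  = |28 - 40 - 32 + 7| / √(16 + 16 + 16)
  = |-37| / √48
  = 37 / 6.928
  ≈ 5.34

5.34


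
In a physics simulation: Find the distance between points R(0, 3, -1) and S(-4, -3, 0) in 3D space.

d = √[(x₂-x₁)² + (y₂-y₁)² + (z₂-z₁)²]
  = √[(-4)² + (-6)² + 1²]
  = √[16 + 36 + 1]
  = √53
  ≈ 7.28

7.28


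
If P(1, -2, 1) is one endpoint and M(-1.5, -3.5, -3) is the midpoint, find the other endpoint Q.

Q = 2M - P
  = (2·(-1.5) - 1, 2·(-3.5) - (-2), 2·(-3) - 1)
  = (-3 - 1, -7 + 2, -6 - 1)
  = (-4, -5, -7)

(-4, -5, -7)


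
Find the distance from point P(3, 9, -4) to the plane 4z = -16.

distance = |a·x₀ + b·y₀ + c·z₀ - d| / √(a² + b² + c²)
  = |0·3 + 0·9 + 4·(-4) - (-16)| / √(0² + 0² + 4²)
  = |0 + 0 - 16 + 16| / √(0 + 0 + 16)
  = |0| / √16
  = 0 / 4
  ≈ 0

0


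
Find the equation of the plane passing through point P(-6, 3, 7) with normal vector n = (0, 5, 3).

The plane through P with normal n = (a, b, c) satisfies n·(r - P) = 0,
i.e. ax + by + cz = a·x₀ + b·y₀ + c·z₀.
d = 0·(-6) + 5·3 + 3·7
  = 0 + 15 + 21
  = 36
Equation: 5y + 3z = 36

5y + 3z = 36


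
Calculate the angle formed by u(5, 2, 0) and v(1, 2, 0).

u·v = 5·1 + 2·2 + 0·0 = 5 + 4 + 0 = 9
|u| = √(5² + 2² + 0²) = √29 ≈ 5.385
|v| = √(1² + 2² + 0²) = √5 ≈ 2.236
cos θ = (u·v)/(|u||v|) = 9/(5.385·2.236) ≈ 0.7474
θ = arccos(0.7474) ≈ 41.63°

41.63°


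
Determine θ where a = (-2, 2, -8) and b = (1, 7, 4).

a·b = (-2)·1 + 2·7 + (-8)·4 = -2 + 14 - 32 = -20
|a| = √((-2)² + 2² + (-8)²) = √72 ≈ 8.485
|b| = √(1² + 7² + 4²) = √66 ≈ 8.124
cos θ = (a·b)/(|a||b|) = -20/(8.485·8.124) ≈ -0.2901
θ = arccos(-0.2901) ≈ 106.9°

106.9°


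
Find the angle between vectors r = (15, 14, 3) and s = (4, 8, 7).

r·s = 15·4 + 14·8 + 3·7 = 60 + 112 + 21 = 193
|r| = √(15² + 14² + 3²) = √430 ≈ 20.74
|s| = √(4² + 8² + 7²) = √129 ≈ 11.36
cos θ = (r·s)/(|r||s|) = 193/(20.74·11.36) ≈ 0.8195
θ = arccos(0.8195) ≈ 34.97°

34.97°


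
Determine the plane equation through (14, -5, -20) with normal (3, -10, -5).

The plane through P with normal n = (a, b, c) satisfies n·(r - P) = 0,
i.e. ax + by + cz = a·x₀ + b·y₀ + c·z₀.
d = 3·14 + (-10)·(-5) + (-5)·(-20)
  = 42 + 50 + 100
  = 192
Equation: 3x - 10y - 5z = 192

3x - 10y - 5z = 192


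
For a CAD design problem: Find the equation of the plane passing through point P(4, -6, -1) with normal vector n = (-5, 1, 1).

The plane through P with normal n = (a, b, c) satisfies n·(r - P) = 0,
i.e. ax + by + cz = a·x₀ + b·y₀ + c·z₀.
d = (-5)·4 + 1·(-6) + 1·(-1)
  = -20 - 6 - 1
  = -27
Equation: -5x + y + z = -27

-5x + y + z = -27


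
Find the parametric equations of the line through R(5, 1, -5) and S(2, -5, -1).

Direction vector d = S - R = (2 - 5, -5 - 1, -1 + 5) = (-3, -6, 4)
Parametric form r = R + t·d:
x = 5 - 3t, y = 1 - 6t, z = -5 + 4t

x = 5 - 3t, y = 1 - 6t, z = -5 + 4t


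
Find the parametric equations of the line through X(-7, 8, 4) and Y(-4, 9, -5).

Direction vector d = Y - X = (-4 + 7, 9 - 8, -5 - 4) = (3, 1, -9)
Parametric form r = X + t·d:
x = -7 + 3t, y = 8 + t, z = 4 - 9t

x = -7 + 3t, y = 8 + t, z = 4 - 9t


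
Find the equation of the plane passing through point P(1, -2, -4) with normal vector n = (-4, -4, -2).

The plane through P with normal n = (a, b, c) satisfies n·(r - P) = 0,
i.e. ax + by + cz = a·x₀ + b·y₀ + c·z₀.
d = (-4)·1 + (-4)·(-2) + (-2)·(-4)
  = -4 + 8 + 8
  = 12
Equation: -4x - 4y - 2z = 12

-4x - 4y - 2z = 12


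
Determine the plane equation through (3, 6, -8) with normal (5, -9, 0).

The plane through P with normal n = (a, b, c) satisfies n·(r - P) = 0,
i.e. ax + by + cz = a·x₀ + b·y₀ + c·z₀.
d = 5·3 + (-9)·6 + 0·(-8)
  = 15 - 54 + 0
  = -39
Equation: 5x - 9y = -39

5x - 9y = -39


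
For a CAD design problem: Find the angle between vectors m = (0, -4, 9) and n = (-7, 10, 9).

m·n = 0·(-7) + (-4)·10 + 9·9 = 0 - 40 + 81 = 41
|m| = √(0² + (-4)² + 9²) = √97 ≈ 9.849
|n| = √((-7)² + 10² + 9²) = √230 ≈ 15.17
cos θ = (m·n)/(|m||n|) = 41/(9.849·15.17) ≈ 0.2745
θ = arccos(0.2745) ≈ 74.07°

74.07°


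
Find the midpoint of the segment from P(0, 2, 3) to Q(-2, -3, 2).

M = ((x₁+x₂)/2, (y₁+y₂)/2, (z₁+z₂)/2)
  = ((0 - 2)/2, (2 - 3)/2, (3 + 2)/2)
  = (-2/2, -1/2, 5/2)
  = (-1, -0.5, 2.5)

(-1, -0.5, 2.5)


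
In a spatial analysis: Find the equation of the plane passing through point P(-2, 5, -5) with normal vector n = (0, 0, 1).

The plane through P with normal n = (a, b, c) satisfies n·(r - P) = 0,
i.e. ax + by + cz = a·x₀ + b·y₀ + c·z₀.
d = 0·(-2) + 0·5 + 1·(-5)
  = 0 + 0 - 5
  = -5
Equation: z = -5

z = -5


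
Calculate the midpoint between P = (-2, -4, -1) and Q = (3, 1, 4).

M = ((x₁+x₂)/2, (y₁+y₂)/2, (z₁+z₂)/2)
  = ((-2 + 3)/2, (-4 + 1)/2, (-1 + 4)/2)
  = (1/2, -3/2, 3/2)
  = (0.5, -1.5, 1.5)

(0.5, -1.5, 1.5)


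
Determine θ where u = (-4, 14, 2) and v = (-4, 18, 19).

u·v = (-4)·(-4) + 14·18 + 2·19 = 16 + 252 + 38 = 306
|u| = √((-4)² + 14² + 2²) = √216 ≈ 14.7
|v| = √((-4)² + 18² + 19²) = √701 ≈ 26.48
cos θ = (u·v)/(|u||v|) = 306/(14.7·26.48) ≈ 0.7864
θ = arccos(0.7864) ≈ 38.15°

38.15°


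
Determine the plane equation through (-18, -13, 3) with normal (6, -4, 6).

The plane through P with normal n = (a, b, c) satisfies n·(r - P) = 0,
i.e. ax + by + cz = a·x₀ + b·y₀ + c·z₀.
d = 6·(-18) + (-4)·(-13) + 6·3
  = -108 + 52 + 18
  = -38
Equation: 6x - 4y + 6z = -38

6x - 4y + 6z = -38


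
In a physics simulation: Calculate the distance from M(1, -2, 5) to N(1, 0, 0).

d = √[(x₂-x₁)² + (y₂-y₁)² + (z₂-z₁)²]
  = √[0² + 2² + (-5)²]
  = √[0 + 4 + 25]
  = √29
  ≈ 5.385

5.385


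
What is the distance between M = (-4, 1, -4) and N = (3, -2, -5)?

d = √[(x₂-x₁)² + (y₂-y₁)² + (z₂-z₁)²]
  = √[7² + (-3)² + (-1)²]
  = √[49 + 9 + 1]
  = √59
  ≈ 7.681

7.681


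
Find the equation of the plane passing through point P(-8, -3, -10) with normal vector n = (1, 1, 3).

The plane through P with normal n = (a, b, c) satisfies n·(r - P) = 0,
i.e. ax + by + cz = a·x₀ + b·y₀ + c·z₀.
d = 1·(-8) + 1·(-3) + 3·(-10)
  = -8 - 3 - 30
  = -41
Equation: x + y + 3z = -41

x + y + 3z = -41


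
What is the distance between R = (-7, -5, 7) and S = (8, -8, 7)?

d = √[(x₂-x₁)² + (y₂-y₁)² + (z₂-z₁)²]
  = √[15² + (-3)² + 0²]
  = √[225 + 9 + 0]
  = √234
  ≈ 15.3

15.3


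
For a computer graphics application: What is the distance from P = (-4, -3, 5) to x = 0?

distance = |a·x₀ + b·y₀ + c·z₀ - d| / √(a² + b² + c²)
  = |1·(-4) + 0·(-3) + 0·5 - 0| / √(1² + 0² + 0²)
  = |-4 + 0 + 0 + 0| / √(1 + 0 + 0)
  = |-4| / √1
  = 4 / 1
  ≈ 4

4


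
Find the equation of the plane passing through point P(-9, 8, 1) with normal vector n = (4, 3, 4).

The plane through P with normal n = (a, b, c) satisfies n·(r - P) = 0,
i.e. ax + by + cz = a·x₀ + b·y₀ + c·z₀.
d = 4·(-9) + 3·8 + 4·1
  = -36 + 24 + 4
  = -8
Equation: 4x + 3y + 4z = -8

4x + 3y + 4z = -8


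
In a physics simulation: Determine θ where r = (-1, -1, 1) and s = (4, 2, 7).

r·s = (-1)·4 + (-1)·2 + 1·7 = -4 - 2 + 7 = 1
|r| = √((-1)² + (-1)² + 1²) = √3 ≈ 1.732
|s| = √(4² + 2² + 7²) = √69 ≈ 8.307
cos θ = (r·s)/(|r||s|) = 1/(1.732·8.307) ≈ 0.0695
θ = arccos(0.0695) ≈ 86.01°

86.01°


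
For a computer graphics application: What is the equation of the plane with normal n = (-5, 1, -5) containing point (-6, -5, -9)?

The plane through P with normal n = (a, b, c) satisfies n·(r - P) = 0,
i.e. ax + by + cz = a·x₀ + b·y₀ + c·z₀.
d = (-5)·(-6) + 1·(-5) + (-5)·(-9)
  = 30 - 5 + 45
  = 70
Equation: -5x + y - 5z = 70

-5x + y - 5z = 70


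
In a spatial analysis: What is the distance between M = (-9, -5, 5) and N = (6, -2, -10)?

d = √[(x₂-x₁)² + (y₂-y₁)² + (z₂-z₁)²]
  = √[15² + 3² + (-15)²]
  = √[225 + 9 + 225]
  = √459
  ≈ 21.42

21.42


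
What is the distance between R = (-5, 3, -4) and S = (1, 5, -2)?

d = √[(x₂-x₁)² + (y₂-y₁)² + (z₂-z₁)²]
  = √[6² + 2² + 2²]
  = √[36 + 4 + 4]
  = √44
  ≈ 6.633

6.633


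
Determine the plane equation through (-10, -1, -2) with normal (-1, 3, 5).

The plane through P with normal n = (a, b, c) satisfies n·(r - P) = 0,
i.e. ax + by + cz = a·x₀ + b·y₀ + c·z₀.
d = (-1)·(-10) + 3·(-1) + 5·(-2)
  = 10 - 3 - 10
  = -3
Equation: -x + 3y + 5z = -3

-x + 3y + 5z = -3


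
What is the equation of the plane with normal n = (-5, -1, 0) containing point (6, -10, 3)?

The plane through P with normal n = (a, b, c) satisfies n·(r - P) = 0,
i.e. ax + by + cz = a·x₀ + b·y₀ + c·z₀.
d = (-5)·6 + (-1)·(-10) + 0·3
  = -30 + 10 + 0
  = -20
Equation: -5x - y = -20

-5x - y = -20


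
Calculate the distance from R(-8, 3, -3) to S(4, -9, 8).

d = √[(x₂-x₁)² + (y₂-y₁)² + (z₂-z₁)²]
  = √[12² + (-12)² + 11²]
  = √[144 + 144 + 121]
  = √409
  ≈ 20.22

20.22


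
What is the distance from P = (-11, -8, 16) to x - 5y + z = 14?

distance = |a·x₀ + b·y₀ + c·z₀ - d| / √(a² + b² + c²)
  = |1·(-11) + (-5)·(-8) + 1·16 - 14| / √(1² + (-5)² + 1²)
  = |-11 + 40 + 16 - 14| / √(1 + 25 + 1)
  = |31| / √27
  = 31 / 5.196
  ≈ 5.966

5.966


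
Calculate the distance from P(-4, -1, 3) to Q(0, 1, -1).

d = √[(x₂-x₁)² + (y₂-y₁)² + (z₂-z₁)²]
  = √[4² + 2² + (-4)²]
  = √[16 + 4 + 16]
  = √36
  ≈ 6

6


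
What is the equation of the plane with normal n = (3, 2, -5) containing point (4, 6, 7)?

The plane through P with normal n = (a, b, c) satisfies n·(r - P) = 0,
i.e. ax + by + cz = a·x₀ + b·y₀ + c·z₀.
d = 3·4 + 2·6 + (-5)·7
  = 12 + 12 - 35
  = -11
Equation: 3x + 2y - 5z = -11

3x + 2y - 5z = -11


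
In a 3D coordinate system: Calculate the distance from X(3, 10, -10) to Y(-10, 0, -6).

d = √[(x₂-x₁)² + (y₂-y₁)² + (z₂-z₁)²]
  = √[(-13)² + (-10)² + 4²]
  = √[169 + 100 + 16]
  = √285
  ≈ 16.88

16.88


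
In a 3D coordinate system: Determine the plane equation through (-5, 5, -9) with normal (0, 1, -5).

The plane through P with normal n = (a, b, c) satisfies n·(r - P) = 0,
i.e. ax + by + cz = a·x₀ + b·y₀ + c·z₀.
d = 0·(-5) + 1·5 + (-5)·(-9)
  = 0 + 5 + 45
  = 50
Equation: y - 5z = 50

y - 5z = 50


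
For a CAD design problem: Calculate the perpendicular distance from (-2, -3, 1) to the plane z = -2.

distance = |a·x₀ + b·y₀ + c·z₀ - d| / √(a² + b² + c²)
  = |0·(-2) + 0·(-3) + 1·1 - (-2)| / √(0² + 0² + 1²)
  = |0 + 0 + 1 + 2| / √(0 + 0 + 1)
  = |3| / √1
  = 3 / 1
  ≈ 3

3


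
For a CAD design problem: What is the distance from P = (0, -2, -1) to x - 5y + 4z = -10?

distance = |a·x₀ + b·y₀ + c·z₀ - d| / √(a² + b² + c²)
  = |1·0 + (-5)·(-2) + 4·(-1) - (-10)| / √(1² + (-5)² + 4²)
  = |0 + 10 - 4 + 10| / √(1 + 25 + 16)
  = |16| / √42
  = 16 / 6.481
  ≈ 2.469

2.469


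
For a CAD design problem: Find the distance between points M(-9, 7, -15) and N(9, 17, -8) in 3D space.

d = √[(x₂-x₁)² + (y₂-y₁)² + (z₂-z₁)²]
  = √[18² + 10² + 7²]
  = √[324 + 100 + 49]
  = √473
  ≈ 21.75

21.75


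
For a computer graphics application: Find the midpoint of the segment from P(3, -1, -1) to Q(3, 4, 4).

M = ((x₁+x₂)/2, (y₁+y₂)/2, (z₁+z₂)/2)
  = ((3 + 3)/2, (-1 + 4)/2, (-1 + 4)/2)
  = (6/2, 3/2, 3/2)
  = (3, 1.5, 1.5)

(3, 1.5, 1.5)


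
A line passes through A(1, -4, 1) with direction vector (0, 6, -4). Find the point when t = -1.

P(t) = A + t·d
  = (1 + 0·(-1), -4 + 6·(-1), 1 + (-4)·(-1))
  = (1 + 0, -4 - 6, 1 + 4)
  = (1, -10, 5)

(1, -10, 5)


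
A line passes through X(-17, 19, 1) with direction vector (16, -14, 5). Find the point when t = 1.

P(t) = X + t·d
  = (-17 + 16·1, 19 + (-14)·1, 1 + 5·1)
  = (-17 + 16, 19 - 14, 1 + 5)
  = (-1, 5, 6)

(-1, 5, 6)


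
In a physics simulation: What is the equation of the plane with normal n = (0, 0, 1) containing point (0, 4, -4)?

The plane through P with normal n = (a, b, c) satisfies n·(r - P) = 0,
i.e. ax + by + cz = a·x₀ + b·y₀ + c·z₀.
d = 0·0 + 0·4 + 1·(-4)
  = 0 + 0 - 4
  = -4
Equation: z = -4

z = -4


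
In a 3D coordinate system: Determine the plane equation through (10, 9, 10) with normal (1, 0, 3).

The plane through P with normal n = (a, b, c) satisfies n·(r - P) = 0,
i.e. ax + by + cz = a·x₀ + b·y₀ + c·z₀.
d = 1·10 + 0·9 + 3·10
  = 10 + 0 + 30
  = 40
Equation: x + 3z = 40

x + 3z = 40


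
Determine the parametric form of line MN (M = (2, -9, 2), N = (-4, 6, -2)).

Direction vector d = N - M = (-4 - 2, 6 + 9, -2 - 2) = (-6, 15, -4)
Parametric form r = M + t·d:
x = 2 - 6t, y = -9 + 15t, z = 2 - 4t

x = 2 - 6t, y = -9 + 15t, z = 2 - 4t


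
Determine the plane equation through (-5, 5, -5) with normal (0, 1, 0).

The plane through P with normal n = (a, b, c) satisfies n·(r - P) = 0,
i.e. ax + by + cz = a·x₀ + b·y₀ + c·z₀.
d = 0·(-5) + 1·5 + 0·(-5)
  = 0 + 5 + 0
  = 5
Equation: y = 5

y = 5


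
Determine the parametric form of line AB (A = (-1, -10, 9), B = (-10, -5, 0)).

Direction vector d = B - A = (-10 + 1, -5 + 10, 0 - 9) = (-9, 5, -9)
Parametric form r = A + t·d:
x = -1 - 9t, y = -10 + 5t, z = 9 - 9t

x = -1 - 9t, y = -10 + 5t, z = 9 - 9t


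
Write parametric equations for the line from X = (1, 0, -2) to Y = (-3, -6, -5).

Direction vector d = Y - X = (-3 - 1, -6 + 0, -5 + 2) = (-4, -6, -3)
Parametric form r = X + t·d:
x = 1 - 4t, y = 0 - 6t, z = -2 - 3t

x = 1 - 4t, y = 0 - 6t, z = -2 - 3t


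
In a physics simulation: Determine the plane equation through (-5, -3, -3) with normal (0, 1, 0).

The plane through P with normal n = (a, b, c) satisfies n·(r - P) = 0,
i.e. ax + by + cz = a·x₀ + b·y₀ + c·z₀.
d = 0·(-5) + 1·(-3) + 0·(-3)
  = 0 - 3 + 0
  = -3
Equation: y = -3

y = -3


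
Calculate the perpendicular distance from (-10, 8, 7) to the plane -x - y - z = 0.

distance = |a·x₀ + b·y₀ + c·z₀ - d| / √(a² + b² + c²)
  = |(-1)·(-10) + (-1)·8 + (-1)·7 - 0| / √((-1)² + (-1)² + (-1)²)
  = |10 - 8 - 7 + 0| / √(1 + 1 + 1)
  = |-5| / √3
  = 5 / 1.732
  ≈ 2.887

2.887


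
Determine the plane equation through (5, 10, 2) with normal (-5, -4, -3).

The plane through P with normal n = (a, b, c) satisfies n·(r - P) = 0,
i.e. ax + by + cz = a·x₀ + b·y₀ + c·z₀.
d = (-5)·5 + (-4)·10 + (-3)·2
  = -25 - 40 - 6
  = -71
Equation: -5x - 4y - 3z = -71

-5x - 4y - 3z = -71


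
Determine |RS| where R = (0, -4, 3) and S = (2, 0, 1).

d = √[(x₂-x₁)² + (y₂-y₁)² + (z₂-z₁)²]
  = √[2² + 4² + (-2)²]
  = √[4 + 16 + 4]
  = √24
  ≈ 4.899

4.899


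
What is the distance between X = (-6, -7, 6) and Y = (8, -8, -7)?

d = √[(x₂-x₁)² + (y₂-y₁)² + (z₂-z₁)²]
  = √[14² + (-1)² + (-13)²]
  = √[196 + 1 + 169]
  = √366
  ≈ 19.13

19.13


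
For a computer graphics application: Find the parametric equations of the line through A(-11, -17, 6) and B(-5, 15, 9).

Direction vector d = B - A = (-5 + 11, 15 + 17, 9 - 6) = (6, 32, 3)
Parametric form r = A + t·d:
x = -11 + 6t, y = -17 + 32t, z = 6 + 3t

x = -11 + 6t, y = -17 + 32t, z = 6 + 3t


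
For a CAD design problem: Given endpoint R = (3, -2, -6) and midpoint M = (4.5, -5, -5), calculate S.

S = 2M - R
  = (2·4.5 - 3, 2·(-5) - (-2), 2·(-5) - (-6))
  = (9 - 3, -10 + 2, -10 + 6)
  = (6, -8, -4)

(6, -8, -4)


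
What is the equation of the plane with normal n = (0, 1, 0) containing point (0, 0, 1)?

The plane through P with normal n = (a, b, c) satisfies n·(r - P) = 0,
i.e. ax + by + cz = a·x₀ + b·y₀ + c·z₀.
d = 0·0 + 1·0 + 0·1
  = 0 + 0 + 0
  = 0
Equation: y = 0

y = 0


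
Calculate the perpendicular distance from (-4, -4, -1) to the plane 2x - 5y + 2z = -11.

distance = |a·x₀ + b·y₀ + c·z₀ - d| / √(a² + b² + c²)
  = |2·(-4) + (-5)·(-4) + 2·(-1) - (-11)| / √(2² + (-5)² + 2²)
  = |-8 + 20 - 2 + 11| / √(4 + 25 + 4)
  = |21| / √33
  = 21 / 5.745
  ≈ 3.656

3.656


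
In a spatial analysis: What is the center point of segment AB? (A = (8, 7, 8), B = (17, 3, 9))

M = ((x₁+x₂)/2, (y₁+y₂)/2, (z₁+z₂)/2)
  = ((8 + 17)/2, (7 + 3)/2, (8 + 9)/2)
  = (25/2, 10/2, 17/2)
  = (12.5, 5, 8.5)

(12.5, 5, 8.5)


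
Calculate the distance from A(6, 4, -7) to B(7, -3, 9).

d = √[(x₂-x₁)² + (y₂-y₁)² + (z₂-z₁)²]
  = √[1² + (-7)² + 16²]
  = √[1 + 49 + 256]
  = √306
  ≈ 17.49

17.49


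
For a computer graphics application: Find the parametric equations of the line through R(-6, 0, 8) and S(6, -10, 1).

Direction vector d = S - R = (6 + 6, -10 + 0, 1 - 8) = (12, -10, -7)
Parametric form r = R + t·d:
x = -6 + 12t, y = 0 - 10t, z = 8 - 7t

x = -6 + 12t, y = 0 - 10t, z = 8 - 7t


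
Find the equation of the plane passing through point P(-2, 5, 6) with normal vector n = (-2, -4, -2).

The plane through P with normal n = (a, b, c) satisfies n·(r - P) = 0,
i.e. ax + by + cz = a·x₀ + b·y₀ + c·z₀.
d = (-2)·(-2) + (-4)·5 + (-2)·6
  = 4 - 20 - 12
  = -28
Equation: -2x - 4y - 2z = -28

-2x - 4y - 2z = -28


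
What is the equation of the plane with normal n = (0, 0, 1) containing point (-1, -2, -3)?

The plane through P with normal n = (a, b, c) satisfies n·(r - P) = 0,
i.e. ax + by + cz = a·x₀ + b·y₀ + c·z₀.
d = 0·(-1) + 0·(-2) + 1·(-3)
  = 0 + 0 - 3
  = -3
Equation: z = -3

z = -3


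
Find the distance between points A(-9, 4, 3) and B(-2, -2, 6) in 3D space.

d = √[(x₂-x₁)² + (y₂-y₁)² + (z₂-z₁)²]
  = √[7² + (-6)² + 3²]
  = √[49 + 36 + 9]
  = √94
  ≈ 9.695

9.695
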